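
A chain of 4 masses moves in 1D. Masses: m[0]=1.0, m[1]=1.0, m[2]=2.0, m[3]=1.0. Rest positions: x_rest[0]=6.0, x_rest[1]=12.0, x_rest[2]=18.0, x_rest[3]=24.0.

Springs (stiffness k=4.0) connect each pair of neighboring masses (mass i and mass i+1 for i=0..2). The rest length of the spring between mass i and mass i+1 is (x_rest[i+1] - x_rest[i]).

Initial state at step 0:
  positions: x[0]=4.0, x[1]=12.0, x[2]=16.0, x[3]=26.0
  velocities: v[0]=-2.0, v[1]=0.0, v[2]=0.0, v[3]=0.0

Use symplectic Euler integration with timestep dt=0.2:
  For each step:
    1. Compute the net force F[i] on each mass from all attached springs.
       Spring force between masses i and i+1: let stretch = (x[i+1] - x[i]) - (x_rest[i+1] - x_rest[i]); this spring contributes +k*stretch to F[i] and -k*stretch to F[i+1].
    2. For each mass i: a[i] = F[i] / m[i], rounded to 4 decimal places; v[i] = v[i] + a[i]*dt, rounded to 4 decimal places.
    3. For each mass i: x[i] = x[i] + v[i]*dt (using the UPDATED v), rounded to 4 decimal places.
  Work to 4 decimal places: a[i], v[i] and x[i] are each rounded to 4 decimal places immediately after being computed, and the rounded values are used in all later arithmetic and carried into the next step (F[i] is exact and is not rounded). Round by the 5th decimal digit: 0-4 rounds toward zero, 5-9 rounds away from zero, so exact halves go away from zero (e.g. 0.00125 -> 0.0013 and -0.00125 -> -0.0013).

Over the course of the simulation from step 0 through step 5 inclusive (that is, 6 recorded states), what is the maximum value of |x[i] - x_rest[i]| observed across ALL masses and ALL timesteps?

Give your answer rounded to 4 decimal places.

Step 0: x=[4.0000 12.0000 16.0000 26.0000] v=[-2.0000 0.0000 0.0000 0.0000]
Step 1: x=[3.9200 11.3600 16.4800 25.3600] v=[-0.4000 -3.2000 2.4000 -3.2000]
Step 2: x=[4.0704 10.3488 17.2608 24.2592] v=[0.7520 -5.0560 3.9040 -5.5040]
Step 3: x=[4.2653 9.4390 18.0485 22.9987] v=[0.9747 -4.5491 3.9386 -6.3027]
Step 4: x=[4.3280 9.0789 18.5435 21.9061] v=[0.3137 -1.8005 2.4749 -5.4629]
Step 5: x=[4.1909 9.4730 18.5503 21.2355] v=[-0.6856 1.9705 0.0341 -3.3530]
Max displacement = 2.9211

Answer: 2.9211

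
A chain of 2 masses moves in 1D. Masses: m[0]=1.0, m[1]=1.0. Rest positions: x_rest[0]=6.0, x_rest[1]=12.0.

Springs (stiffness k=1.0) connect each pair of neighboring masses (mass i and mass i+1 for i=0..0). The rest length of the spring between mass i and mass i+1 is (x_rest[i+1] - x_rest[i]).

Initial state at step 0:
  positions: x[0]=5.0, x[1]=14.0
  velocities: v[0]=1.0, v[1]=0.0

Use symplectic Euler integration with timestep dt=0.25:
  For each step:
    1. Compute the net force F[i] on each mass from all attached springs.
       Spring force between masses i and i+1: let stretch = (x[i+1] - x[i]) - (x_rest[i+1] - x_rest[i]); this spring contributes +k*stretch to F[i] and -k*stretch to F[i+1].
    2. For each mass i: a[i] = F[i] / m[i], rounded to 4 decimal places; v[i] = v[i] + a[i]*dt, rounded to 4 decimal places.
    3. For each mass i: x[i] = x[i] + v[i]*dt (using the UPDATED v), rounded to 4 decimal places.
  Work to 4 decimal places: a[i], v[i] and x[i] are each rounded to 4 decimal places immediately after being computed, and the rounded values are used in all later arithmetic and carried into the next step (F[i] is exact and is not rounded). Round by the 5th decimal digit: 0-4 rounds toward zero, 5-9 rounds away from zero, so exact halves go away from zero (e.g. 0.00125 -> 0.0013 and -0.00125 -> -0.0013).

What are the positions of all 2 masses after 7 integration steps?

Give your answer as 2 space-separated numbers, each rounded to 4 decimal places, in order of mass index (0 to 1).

Step 0: x=[5.0000 14.0000] v=[1.0000 0.0000]
Step 1: x=[5.4375 13.8125] v=[1.7500 -0.7500]
Step 2: x=[6.0235 13.4766] v=[2.3438 -1.3438]
Step 3: x=[6.7003 13.0498] v=[2.7071 -1.7071]
Step 4: x=[7.3989 12.6012] v=[2.7945 -1.7945]
Step 5: x=[8.0477 12.2024] v=[2.5951 -1.5951]
Step 6: x=[8.5812 11.9190] v=[2.1338 -1.1338]
Step 7: x=[8.9483 11.8019] v=[1.4683 -0.4683]

Answer: 8.9483 11.8019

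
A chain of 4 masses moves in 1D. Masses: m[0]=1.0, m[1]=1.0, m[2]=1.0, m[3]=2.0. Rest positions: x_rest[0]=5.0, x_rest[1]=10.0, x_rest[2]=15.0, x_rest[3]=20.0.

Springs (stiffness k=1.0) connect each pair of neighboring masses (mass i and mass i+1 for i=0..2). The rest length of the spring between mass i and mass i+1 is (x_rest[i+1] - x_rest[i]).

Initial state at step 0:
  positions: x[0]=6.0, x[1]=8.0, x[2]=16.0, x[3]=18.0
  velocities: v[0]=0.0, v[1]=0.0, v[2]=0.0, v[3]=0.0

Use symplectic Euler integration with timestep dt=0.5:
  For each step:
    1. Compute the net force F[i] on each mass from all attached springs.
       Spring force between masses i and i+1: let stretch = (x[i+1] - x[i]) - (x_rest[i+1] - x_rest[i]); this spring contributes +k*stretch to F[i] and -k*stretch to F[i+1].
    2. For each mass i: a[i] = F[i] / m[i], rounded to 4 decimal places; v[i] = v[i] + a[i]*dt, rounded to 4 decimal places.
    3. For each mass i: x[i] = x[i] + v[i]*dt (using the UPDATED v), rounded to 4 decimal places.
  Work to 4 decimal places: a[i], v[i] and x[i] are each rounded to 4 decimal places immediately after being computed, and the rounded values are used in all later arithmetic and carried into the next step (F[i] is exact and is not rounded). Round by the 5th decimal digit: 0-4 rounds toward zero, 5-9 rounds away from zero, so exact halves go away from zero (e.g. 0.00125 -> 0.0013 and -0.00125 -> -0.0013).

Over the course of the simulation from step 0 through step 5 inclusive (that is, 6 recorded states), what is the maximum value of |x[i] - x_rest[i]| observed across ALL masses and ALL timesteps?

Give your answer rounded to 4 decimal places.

Answer: 2.9023

Derivation:
Step 0: x=[6.0000 8.0000 16.0000 18.0000] v=[0.0000 0.0000 0.0000 0.0000]
Step 1: x=[5.2500 9.5000 14.5000 18.3750] v=[-1.5000 3.0000 -3.0000 0.7500]
Step 2: x=[4.3125 11.1875 12.7188 18.8907] v=[-1.8750 3.3750 -3.5625 1.0313]
Step 3: x=[3.8438 11.5391 12.0977 19.2599] v=[-0.9375 0.7032 -1.2422 0.7383]
Step 4: x=[4.0489 10.1065 13.1275 19.3588] v=[0.4102 -2.8652 2.0596 0.1978]
Step 5: x=[4.5184 7.9148 14.9599 19.3038] v=[0.9390 -4.3835 3.6648 -0.1101]
Max displacement = 2.9023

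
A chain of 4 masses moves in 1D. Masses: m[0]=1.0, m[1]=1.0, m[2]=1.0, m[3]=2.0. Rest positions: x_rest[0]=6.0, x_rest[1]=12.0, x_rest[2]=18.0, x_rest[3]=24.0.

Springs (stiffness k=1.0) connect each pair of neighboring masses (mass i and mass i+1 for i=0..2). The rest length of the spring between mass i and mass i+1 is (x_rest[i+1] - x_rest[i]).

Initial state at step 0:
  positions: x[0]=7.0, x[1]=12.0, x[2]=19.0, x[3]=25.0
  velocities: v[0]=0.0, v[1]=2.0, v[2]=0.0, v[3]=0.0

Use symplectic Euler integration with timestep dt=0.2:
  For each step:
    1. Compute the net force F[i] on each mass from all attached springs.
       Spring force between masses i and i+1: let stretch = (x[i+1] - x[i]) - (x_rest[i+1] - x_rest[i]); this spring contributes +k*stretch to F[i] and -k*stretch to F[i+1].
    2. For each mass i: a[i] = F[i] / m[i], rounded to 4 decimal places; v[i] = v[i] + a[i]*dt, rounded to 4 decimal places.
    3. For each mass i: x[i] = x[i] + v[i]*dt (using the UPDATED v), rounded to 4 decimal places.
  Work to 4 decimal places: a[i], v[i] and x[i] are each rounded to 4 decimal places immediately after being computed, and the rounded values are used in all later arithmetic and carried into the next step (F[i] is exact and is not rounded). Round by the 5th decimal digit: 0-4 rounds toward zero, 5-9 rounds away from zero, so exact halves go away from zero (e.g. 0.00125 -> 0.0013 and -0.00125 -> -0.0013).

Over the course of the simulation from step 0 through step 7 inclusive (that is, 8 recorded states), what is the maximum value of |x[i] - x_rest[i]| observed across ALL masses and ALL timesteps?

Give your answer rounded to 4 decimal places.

Answer: 2.6981

Derivation:
Step 0: x=[7.0000 12.0000 19.0000 25.0000] v=[0.0000 2.0000 0.0000 0.0000]
Step 1: x=[6.9600 12.4800 18.9600 25.0000] v=[-0.2000 2.4000 -0.2000 0.0000]
Step 2: x=[6.9008 12.9984 18.9024 24.9992] v=[-0.2960 2.5920 -0.2880 -0.0040]
Step 3: x=[6.8455 13.5091 18.8525 24.9965] v=[-0.2765 2.5533 -0.2494 -0.0137]
Step 4: x=[6.8167 13.9670 18.8346 24.9909] v=[-0.1438 2.2893 -0.0893 -0.0281]
Step 5: x=[6.8340 14.3336 18.8683 24.9822] v=[0.0863 1.8328 0.1684 -0.0437]
Step 6: x=[6.9112 14.5816 18.9651 24.9712] v=[0.3862 1.2398 0.4842 -0.0551]
Step 7: x=[7.0553 14.6981 19.1268 24.9601] v=[0.7203 0.5824 0.8087 -0.0557]
Max displacement = 2.6981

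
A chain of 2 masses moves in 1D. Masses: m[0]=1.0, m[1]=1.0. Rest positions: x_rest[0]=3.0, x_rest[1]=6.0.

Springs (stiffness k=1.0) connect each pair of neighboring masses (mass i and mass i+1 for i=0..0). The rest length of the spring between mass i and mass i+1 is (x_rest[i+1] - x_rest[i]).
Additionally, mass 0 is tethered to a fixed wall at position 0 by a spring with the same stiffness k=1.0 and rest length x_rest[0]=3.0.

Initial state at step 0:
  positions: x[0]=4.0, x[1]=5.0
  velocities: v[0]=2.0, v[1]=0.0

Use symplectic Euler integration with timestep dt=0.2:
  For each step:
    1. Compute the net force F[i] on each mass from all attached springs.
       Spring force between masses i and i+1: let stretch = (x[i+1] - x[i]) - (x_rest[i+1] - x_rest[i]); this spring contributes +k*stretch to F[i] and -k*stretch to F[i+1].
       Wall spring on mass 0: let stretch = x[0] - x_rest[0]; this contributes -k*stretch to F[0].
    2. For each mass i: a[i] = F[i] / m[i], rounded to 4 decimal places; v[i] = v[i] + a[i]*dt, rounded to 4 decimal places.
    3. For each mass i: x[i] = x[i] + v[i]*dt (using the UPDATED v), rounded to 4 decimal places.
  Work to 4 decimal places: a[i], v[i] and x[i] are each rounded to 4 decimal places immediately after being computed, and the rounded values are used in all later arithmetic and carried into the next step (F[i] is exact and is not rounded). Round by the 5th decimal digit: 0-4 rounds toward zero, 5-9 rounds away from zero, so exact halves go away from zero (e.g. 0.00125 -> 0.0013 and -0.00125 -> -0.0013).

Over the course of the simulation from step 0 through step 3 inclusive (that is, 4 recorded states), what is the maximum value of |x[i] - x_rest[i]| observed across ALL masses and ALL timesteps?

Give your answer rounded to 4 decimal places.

Answer: 1.4208

Derivation:
Step 0: x=[4.0000 5.0000] v=[2.0000 0.0000]
Step 1: x=[4.2800 5.0800] v=[1.4000 0.4000]
Step 2: x=[4.4208 5.2480] v=[0.7040 0.8400]
Step 3: x=[4.4179 5.5029] v=[-0.0147 1.2746]
Max displacement = 1.4208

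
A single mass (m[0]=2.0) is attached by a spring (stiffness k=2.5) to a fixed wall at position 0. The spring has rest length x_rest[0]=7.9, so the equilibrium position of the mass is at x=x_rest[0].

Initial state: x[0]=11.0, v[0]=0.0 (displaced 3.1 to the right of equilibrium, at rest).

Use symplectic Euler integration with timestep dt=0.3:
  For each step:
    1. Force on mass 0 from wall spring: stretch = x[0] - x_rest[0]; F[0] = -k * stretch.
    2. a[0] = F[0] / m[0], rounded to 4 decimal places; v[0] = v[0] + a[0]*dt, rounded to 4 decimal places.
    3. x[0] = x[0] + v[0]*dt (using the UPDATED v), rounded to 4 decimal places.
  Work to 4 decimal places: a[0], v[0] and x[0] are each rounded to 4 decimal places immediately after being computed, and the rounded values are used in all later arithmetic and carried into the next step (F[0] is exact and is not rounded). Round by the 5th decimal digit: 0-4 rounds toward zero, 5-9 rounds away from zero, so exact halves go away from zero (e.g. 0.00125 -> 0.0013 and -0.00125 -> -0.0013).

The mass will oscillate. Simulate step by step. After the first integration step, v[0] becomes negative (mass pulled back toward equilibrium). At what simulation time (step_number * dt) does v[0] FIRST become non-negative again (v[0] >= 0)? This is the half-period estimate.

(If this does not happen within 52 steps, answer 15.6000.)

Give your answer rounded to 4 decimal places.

Answer: 3.0000

Derivation:
Step 0: x=[11.0000] v=[0.0000]
Step 1: x=[10.6513] v=[-1.1625]
Step 2: x=[9.9930] v=[-2.1942]
Step 3: x=[9.0993] v=[-2.9791]
Step 4: x=[8.0707] v=[-3.4288]
Step 5: x=[7.0229] v=[-3.4928]
Step 6: x=[6.0737] v=[-3.1639]
Step 7: x=[5.3300] v=[-2.4790]
Step 8: x=[4.8754] v=[-1.5153]
Step 9: x=[4.7611] v=[-0.3811]
Step 10: x=[4.9999] v=[0.7960]
First v>=0 after going negative at step 10, time=3.0000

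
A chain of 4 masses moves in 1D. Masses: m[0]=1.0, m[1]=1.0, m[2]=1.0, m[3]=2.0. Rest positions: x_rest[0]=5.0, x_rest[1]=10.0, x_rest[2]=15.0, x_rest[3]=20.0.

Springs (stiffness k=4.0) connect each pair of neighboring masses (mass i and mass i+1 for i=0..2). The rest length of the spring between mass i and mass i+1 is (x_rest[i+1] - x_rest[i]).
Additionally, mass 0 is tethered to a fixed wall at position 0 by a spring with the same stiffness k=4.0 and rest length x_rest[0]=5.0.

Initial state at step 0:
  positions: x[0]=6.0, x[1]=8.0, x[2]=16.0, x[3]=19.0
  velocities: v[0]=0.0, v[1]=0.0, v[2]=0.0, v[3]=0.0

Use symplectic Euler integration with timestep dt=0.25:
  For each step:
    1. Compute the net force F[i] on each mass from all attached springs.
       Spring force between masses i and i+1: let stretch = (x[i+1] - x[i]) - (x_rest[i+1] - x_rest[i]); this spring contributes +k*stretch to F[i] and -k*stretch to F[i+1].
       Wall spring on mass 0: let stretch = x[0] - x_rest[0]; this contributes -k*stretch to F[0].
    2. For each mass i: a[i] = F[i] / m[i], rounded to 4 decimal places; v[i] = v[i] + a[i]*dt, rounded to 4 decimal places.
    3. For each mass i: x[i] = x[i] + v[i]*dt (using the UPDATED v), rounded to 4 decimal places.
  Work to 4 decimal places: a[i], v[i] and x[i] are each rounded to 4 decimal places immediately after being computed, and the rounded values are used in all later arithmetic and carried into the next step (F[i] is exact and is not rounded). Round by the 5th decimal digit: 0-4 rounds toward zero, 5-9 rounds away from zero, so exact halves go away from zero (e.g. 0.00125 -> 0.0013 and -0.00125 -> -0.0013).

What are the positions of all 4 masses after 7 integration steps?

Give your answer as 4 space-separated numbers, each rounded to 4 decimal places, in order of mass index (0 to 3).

Step 0: x=[6.0000 8.0000 16.0000 19.0000] v=[0.0000 0.0000 0.0000 0.0000]
Step 1: x=[5.0000 9.5000 14.7500 19.2500] v=[-4.0000 6.0000 -5.0000 1.0000]
Step 2: x=[3.8750 11.1875 13.3125 19.5625] v=[-4.5000 6.7500 -5.7500 1.2500]
Step 3: x=[3.6094 11.5781 12.9063 19.7188] v=[-1.0625 1.5625 -1.6250 0.6250]
Step 4: x=[4.4336 10.3086 13.8711 19.6485] v=[3.2968 -5.0780 3.8593 -0.2813]
Step 5: x=[5.6182 8.4610 15.3897 19.4810] v=[4.7382 -7.3905 6.0742 -0.6700]
Step 6: x=[6.1089 7.6349 16.1989 19.4271] v=[1.9628 -3.3046 3.2368 -0.2157]
Step 7: x=[5.4539 8.5683 15.6742 19.5947] v=[-2.6201 3.7334 -2.0990 0.6702]

Answer: 5.4539 8.5683 15.6742 19.5947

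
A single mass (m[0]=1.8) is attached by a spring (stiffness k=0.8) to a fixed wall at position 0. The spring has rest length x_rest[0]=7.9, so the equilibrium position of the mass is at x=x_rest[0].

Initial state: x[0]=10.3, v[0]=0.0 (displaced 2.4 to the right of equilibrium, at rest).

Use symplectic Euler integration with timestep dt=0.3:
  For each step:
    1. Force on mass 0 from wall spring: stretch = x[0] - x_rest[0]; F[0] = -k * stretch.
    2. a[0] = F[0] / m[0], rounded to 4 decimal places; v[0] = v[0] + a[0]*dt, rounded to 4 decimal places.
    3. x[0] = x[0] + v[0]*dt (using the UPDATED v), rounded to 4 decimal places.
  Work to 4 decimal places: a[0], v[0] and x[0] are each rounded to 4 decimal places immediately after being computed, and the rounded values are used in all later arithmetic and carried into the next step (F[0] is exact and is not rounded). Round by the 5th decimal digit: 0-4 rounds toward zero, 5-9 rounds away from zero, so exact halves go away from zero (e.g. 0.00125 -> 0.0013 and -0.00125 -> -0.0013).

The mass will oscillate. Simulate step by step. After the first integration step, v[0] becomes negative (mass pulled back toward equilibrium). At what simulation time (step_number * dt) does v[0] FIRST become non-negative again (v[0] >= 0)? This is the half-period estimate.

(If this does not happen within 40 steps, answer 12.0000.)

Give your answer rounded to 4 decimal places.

Answer: 4.8000

Derivation:
Step 0: x=[10.3000] v=[0.0000]
Step 1: x=[10.2040] v=[-0.3200]
Step 2: x=[10.0158] v=[-0.6272]
Step 3: x=[9.7430] v=[-0.9093]
Step 4: x=[9.3965] v=[-1.1550]
Step 5: x=[8.9902] v=[-1.3545]
Step 6: x=[8.5402] v=[-1.4999]
Step 7: x=[8.0646] v=[-1.5853]
Step 8: x=[7.5824] v=[-1.6073]
Step 9: x=[7.1129] v=[-1.5649]
Step 10: x=[6.6749] v=[-1.4600]
Step 11: x=[6.2859] v=[-1.2967]
Step 12: x=[5.9615] v=[-1.0815]
Step 13: x=[5.7146] v=[-0.8230]
Step 14: x=[5.5551] v=[-0.5316]
Step 15: x=[5.4894] v=[-0.2189]
Step 16: x=[5.5202] v=[0.1025]
First v>=0 after going negative at step 16, time=4.8000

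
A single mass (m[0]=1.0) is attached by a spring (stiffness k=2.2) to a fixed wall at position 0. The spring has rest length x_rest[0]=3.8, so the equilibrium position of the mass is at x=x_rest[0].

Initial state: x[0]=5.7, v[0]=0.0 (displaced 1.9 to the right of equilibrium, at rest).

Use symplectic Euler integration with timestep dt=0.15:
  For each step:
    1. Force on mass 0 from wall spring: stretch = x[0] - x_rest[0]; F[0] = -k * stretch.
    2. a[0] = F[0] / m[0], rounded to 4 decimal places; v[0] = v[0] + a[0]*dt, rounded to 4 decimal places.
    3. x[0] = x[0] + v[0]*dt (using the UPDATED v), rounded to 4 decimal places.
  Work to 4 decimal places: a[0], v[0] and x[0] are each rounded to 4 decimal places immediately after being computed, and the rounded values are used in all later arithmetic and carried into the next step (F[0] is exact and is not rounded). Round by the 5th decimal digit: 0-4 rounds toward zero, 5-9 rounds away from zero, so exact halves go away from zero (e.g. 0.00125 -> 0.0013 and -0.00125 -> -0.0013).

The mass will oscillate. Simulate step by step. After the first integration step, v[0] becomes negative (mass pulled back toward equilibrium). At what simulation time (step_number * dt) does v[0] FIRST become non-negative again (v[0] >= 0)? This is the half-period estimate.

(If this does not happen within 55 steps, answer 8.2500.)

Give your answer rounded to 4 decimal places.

Answer: 2.2500

Derivation:
Step 0: x=[5.7000] v=[0.0000]
Step 1: x=[5.6060] v=[-0.6270]
Step 2: x=[5.4226] v=[-1.2230]
Step 3: x=[5.1588] v=[-1.7585]
Step 4: x=[4.8278] v=[-2.2069]
Step 5: x=[4.4459] v=[-2.5461]
Step 6: x=[4.0320] v=[-2.7593]
Step 7: x=[3.6066] v=[-2.8359]
Step 8: x=[3.1908] v=[-2.7721]
Step 9: x=[2.8051] v=[-2.5711]
Step 10: x=[2.4687] v=[-2.2428]
Step 11: x=[2.1982] v=[-1.8035]
Step 12: x=[2.0070] v=[-1.2749]
Step 13: x=[1.9045] v=[-0.6832]
Step 14: x=[1.8958] v=[-0.0577]
Step 15: x=[1.9814] v=[0.5707]
First v>=0 after going negative at step 15, time=2.2500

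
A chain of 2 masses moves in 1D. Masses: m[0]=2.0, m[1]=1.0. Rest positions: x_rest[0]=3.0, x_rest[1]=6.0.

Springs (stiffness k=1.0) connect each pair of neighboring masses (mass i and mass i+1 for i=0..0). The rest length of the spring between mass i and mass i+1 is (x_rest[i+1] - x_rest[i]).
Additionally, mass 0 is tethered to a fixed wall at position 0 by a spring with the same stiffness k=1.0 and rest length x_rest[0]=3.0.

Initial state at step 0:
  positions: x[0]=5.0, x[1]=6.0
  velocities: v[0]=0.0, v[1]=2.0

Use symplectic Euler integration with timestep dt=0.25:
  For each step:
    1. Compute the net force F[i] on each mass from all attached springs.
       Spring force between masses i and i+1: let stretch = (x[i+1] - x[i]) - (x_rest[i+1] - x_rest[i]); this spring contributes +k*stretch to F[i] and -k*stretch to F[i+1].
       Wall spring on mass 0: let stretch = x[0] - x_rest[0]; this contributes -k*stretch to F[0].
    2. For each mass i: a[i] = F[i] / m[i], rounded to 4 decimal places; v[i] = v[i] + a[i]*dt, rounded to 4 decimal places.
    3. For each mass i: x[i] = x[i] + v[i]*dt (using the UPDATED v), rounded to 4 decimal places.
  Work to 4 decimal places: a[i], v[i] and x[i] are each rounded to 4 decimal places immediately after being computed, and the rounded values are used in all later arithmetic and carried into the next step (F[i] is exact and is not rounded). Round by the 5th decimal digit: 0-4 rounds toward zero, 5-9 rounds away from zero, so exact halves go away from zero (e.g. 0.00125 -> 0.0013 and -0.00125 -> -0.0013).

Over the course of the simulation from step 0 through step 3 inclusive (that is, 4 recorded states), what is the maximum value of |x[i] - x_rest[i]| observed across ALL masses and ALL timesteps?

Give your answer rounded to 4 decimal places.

Step 0: x=[5.0000 6.0000] v=[0.0000 2.0000]
Step 1: x=[4.8750 6.6250] v=[-0.5000 2.5000]
Step 2: x=[4.6524 7.3281] v=[-0.8906 2.8125]
Step 3: x=[4.3680 8.0515] v=[-1.1377 2.8936]
Max displacement = 2.0515

Answer: 2.0515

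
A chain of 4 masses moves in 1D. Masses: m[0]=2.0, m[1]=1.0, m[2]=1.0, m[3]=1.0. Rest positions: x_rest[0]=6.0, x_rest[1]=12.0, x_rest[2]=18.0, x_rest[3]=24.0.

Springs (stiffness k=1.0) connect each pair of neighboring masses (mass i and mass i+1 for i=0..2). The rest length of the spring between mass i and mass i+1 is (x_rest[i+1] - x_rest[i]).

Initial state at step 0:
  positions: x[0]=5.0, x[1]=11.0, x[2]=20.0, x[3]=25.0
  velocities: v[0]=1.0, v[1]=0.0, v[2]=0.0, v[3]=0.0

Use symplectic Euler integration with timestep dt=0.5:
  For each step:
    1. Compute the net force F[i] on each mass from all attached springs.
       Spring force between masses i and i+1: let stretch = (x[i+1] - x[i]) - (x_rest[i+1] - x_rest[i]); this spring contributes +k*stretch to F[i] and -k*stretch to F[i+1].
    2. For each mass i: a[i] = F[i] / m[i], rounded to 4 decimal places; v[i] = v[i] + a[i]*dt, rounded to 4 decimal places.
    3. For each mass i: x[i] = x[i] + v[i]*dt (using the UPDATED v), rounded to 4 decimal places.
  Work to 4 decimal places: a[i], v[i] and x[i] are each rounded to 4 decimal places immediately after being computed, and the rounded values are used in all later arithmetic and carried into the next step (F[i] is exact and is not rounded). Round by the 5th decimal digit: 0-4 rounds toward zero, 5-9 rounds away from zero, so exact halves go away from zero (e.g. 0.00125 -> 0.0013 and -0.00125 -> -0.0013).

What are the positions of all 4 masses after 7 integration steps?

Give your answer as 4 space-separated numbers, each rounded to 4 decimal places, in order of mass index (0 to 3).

Step 0: x=[5.0000 11.0000 20.0000 25.0000] v=[1.0000 0.0000 0.0000 0.0000]
Step 1: x=[5.5000 11.7500 19.0000 25.2500] v=[1.0000 1.5000 -2.0000 0.5000]
Step 2: x=[6.0313 12.7500 17.7500 25.4375] v=[1.0625 2.0000 -2.5000 0.3750]
Step 3: x=[6.6524 13.3204 17.1719 25.2031] v=[1.2422 1.1407 -1.1563 -0.4688]
Step 4: x=[7.3570 13.1866 17.6387 24.4609] v=[1.4092 -0.2676 0.9336 -1.4844]
Step 5: x=[8.0403 12.7084 18.6981 23.5132] v=[1.3666 -0.9564 2.1187 -1.8955]
Step 6: x=[8.5571 12.5606 19.4638 22.8617] v=[1.0336 -0.2956 1.5314 -1.3031]
Step 7: x=[8.8244 13.1378 19.3532 22.8607] v=[0.5345 1.1543 -0.2213 -0.0021]

Answer: 8.8244 13.1378 19.3532 22.8607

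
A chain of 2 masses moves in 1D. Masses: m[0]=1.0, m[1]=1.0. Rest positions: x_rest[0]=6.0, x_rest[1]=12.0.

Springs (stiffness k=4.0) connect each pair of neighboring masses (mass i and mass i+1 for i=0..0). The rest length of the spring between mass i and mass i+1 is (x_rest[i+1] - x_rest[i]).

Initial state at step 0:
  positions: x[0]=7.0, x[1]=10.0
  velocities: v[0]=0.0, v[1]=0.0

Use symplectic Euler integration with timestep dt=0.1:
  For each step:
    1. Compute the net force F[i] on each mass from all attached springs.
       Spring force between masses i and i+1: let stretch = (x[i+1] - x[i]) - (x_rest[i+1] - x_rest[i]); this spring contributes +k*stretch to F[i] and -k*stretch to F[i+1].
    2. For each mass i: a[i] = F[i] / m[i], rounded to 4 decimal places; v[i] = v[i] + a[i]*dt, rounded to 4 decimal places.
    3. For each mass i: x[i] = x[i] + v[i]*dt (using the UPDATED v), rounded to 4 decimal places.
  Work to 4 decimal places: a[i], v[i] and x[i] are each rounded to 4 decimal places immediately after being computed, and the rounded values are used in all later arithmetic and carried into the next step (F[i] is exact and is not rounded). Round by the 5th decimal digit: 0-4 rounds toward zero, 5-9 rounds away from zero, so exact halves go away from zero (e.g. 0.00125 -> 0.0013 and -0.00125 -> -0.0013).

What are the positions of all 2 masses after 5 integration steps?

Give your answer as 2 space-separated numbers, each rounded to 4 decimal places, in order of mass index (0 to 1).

Answer: 5.5151 11.4850

Derivation:
Step 0: x=[7.0000 10.0000] v=[0.0000 0.0000]
Step 1: x=[6.8800 10.1200] v=[-1.2000 1.2000]
Step 2: x=[6.6496 10.3504] v=[-2.3040 2.3040]
Step 3: x=[6.3272 10.6728] v=[-3.2237 3.2237]
Step 4: x=[5.9387 11.0614] v=[-3.8855 3.8855]
Step 5: x=[5.5151 11.4850] v=[-4.2364 4.2364]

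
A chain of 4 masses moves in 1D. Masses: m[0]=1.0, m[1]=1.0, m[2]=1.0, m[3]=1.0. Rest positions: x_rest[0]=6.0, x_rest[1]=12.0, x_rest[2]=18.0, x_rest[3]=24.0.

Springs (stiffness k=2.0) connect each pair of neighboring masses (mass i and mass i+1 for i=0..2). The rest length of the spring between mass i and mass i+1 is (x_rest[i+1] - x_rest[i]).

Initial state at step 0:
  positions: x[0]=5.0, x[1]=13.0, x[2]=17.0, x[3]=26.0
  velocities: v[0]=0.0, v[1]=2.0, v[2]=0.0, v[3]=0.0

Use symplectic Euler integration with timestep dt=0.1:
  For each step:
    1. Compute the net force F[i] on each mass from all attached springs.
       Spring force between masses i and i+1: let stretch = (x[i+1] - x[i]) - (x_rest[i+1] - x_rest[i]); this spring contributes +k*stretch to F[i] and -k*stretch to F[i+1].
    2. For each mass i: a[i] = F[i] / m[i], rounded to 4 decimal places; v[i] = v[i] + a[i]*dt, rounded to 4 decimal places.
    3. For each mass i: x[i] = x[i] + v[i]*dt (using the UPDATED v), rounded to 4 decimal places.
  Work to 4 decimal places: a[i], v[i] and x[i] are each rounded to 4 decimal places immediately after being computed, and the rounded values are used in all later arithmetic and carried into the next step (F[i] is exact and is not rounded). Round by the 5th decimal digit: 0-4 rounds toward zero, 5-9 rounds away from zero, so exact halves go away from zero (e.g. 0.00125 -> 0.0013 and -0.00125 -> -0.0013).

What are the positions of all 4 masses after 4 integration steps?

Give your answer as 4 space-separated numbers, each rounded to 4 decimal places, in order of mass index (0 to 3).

Step 0: x=[5.0000 13.0000 17.0000 26.0000] v=[0.0000 2.0000 0.0000 0.0000]
Step 1: x=[5.0400 13.1200 17.1000 25.9400] v=[0.4000 1.2000 1.0000 -0.6000]
Step 2: x=[5.1216 13.1580 17.2972 25.8232] v=[0.8160 0.3800 1.9720 -1.1680]
Step 3: x=[5.2439 13.1181 17.5821 25.6559] v=[1.2233 -0.3994 2.8494 -1.6732]
Step 4: x=[5.4037 13.0100 17.9392 25.4471] v=[1.5981 -1.0814 3.5714 -2.0880]

Answer: 5.4037 13.0100 17.9392 25.4471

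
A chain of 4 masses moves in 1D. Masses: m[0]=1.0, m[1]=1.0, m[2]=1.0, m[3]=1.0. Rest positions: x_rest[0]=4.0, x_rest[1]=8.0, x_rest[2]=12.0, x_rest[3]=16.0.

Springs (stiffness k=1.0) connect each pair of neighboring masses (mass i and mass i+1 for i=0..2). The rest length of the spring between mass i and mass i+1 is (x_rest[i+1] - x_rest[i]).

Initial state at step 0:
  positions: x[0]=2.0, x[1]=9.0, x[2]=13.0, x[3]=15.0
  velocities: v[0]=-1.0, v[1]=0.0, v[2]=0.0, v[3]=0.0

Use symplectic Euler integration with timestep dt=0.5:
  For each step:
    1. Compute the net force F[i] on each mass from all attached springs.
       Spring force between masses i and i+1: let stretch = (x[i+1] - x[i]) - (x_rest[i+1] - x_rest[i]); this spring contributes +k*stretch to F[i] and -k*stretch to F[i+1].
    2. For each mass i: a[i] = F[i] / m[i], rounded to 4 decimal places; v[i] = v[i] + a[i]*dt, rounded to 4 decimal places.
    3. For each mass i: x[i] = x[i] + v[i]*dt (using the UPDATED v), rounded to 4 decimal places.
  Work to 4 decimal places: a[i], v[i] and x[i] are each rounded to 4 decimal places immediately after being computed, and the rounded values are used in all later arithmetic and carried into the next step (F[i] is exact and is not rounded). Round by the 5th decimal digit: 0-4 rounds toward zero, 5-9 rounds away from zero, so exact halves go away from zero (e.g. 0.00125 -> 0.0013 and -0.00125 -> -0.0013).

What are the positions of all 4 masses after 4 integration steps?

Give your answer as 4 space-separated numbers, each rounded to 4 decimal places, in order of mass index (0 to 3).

Step 0: x=[2.0000 9.0000 13.0000 15.0000] v=[-1.0000 0.0000 0.0000 0.0000]
Step 1: x=[2.2500 8.2500 12.5000 15.5000] v=[0.5000 -1.5000 -1.0000 1.0000]
Step 2: x=[3.0000 7.0625 11.6875 16.2500] v=[1.5000 -2.3750 -1.6250 1.5000]
Step 3: x=[3.7657 6.0156 10.8594 16.8594] v=[1.5313 -2.0938 -1.6563 1.2188]
Step 4: x=[4.0939 5.6172 10.3203 16.9688] v=[0.6563 -0.7969 -1.0782 0.2188]

Answer: 4.0939 5.6172 10.3203 16.9688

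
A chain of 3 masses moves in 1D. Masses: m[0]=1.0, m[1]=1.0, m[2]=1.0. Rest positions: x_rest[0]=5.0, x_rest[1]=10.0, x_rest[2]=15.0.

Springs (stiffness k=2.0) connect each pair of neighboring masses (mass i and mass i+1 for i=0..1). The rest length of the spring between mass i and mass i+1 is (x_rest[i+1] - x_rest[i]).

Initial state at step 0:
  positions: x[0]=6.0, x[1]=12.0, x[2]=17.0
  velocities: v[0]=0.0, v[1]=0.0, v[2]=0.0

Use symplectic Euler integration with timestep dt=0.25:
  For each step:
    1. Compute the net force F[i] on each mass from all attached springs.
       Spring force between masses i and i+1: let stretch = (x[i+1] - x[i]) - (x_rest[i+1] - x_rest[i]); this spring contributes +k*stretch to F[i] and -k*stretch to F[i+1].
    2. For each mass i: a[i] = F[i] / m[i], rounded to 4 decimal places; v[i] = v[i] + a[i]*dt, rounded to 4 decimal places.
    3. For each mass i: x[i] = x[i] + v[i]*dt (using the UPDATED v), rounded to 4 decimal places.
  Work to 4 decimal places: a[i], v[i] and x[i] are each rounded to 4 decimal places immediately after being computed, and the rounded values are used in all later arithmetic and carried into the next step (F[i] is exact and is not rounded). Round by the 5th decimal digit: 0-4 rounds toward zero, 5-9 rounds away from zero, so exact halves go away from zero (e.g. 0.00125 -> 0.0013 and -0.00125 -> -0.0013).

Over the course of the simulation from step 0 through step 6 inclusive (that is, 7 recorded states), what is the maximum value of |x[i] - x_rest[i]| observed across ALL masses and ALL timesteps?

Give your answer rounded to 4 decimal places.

Answer: 2.1174

Derivation:
Step 0: x=[6.0000 12.0000 17.0000] v=[0.0000 0.0000 0.0000]
Step 1: x=[6.1250 11.8750 17.0000] v=[0.5000 -0.5000 0.0000]
Step 2: x=[6.3438 11.6719 16.9844] v=[0.8750 -0.8125 -0.0625]
Step 3: x=[6.6036 11.4668 16.9297] v=[1.0391 -0.8203 -0.2188]
Step 4: x=[6.8463 11.3367 16.8171] v=[0.9707 -0.5205 -0.4503]
Step 5: x=[7.0253 11.3303 16.6445] v=[0.7159 -0.0255 -0.6905]
Step 6: x=[7.1174 11.4501 16.4326] v=[0.3684 0.4791 -0.8476]
Max displacement = 2.1174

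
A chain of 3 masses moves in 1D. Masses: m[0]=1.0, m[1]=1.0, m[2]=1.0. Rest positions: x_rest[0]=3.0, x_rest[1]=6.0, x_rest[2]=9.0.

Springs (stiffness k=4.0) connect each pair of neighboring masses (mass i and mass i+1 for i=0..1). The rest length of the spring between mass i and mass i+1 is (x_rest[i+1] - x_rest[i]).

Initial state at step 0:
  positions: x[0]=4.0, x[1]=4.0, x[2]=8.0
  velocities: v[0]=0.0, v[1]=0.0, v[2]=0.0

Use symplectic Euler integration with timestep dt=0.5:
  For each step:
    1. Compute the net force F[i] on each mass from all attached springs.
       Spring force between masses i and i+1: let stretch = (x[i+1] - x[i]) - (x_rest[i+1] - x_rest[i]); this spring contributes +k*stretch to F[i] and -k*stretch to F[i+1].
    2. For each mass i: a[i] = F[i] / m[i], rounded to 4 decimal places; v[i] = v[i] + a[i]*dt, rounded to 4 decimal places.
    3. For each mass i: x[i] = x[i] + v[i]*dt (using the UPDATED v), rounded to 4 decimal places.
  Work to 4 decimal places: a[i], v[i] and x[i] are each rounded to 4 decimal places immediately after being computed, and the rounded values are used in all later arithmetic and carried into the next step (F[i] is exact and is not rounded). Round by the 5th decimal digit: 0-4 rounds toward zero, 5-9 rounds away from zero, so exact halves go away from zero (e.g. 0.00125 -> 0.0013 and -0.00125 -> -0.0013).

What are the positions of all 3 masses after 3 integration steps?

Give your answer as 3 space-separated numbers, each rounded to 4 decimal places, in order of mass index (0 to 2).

Step 0: x=[4.0000 4.0000 8.0000] v=[0.0000 0.0000 0.0000]
Step 1: x=[1.0000 8.0000 7.0000] v=[-6.0000 8.0000 -2.0000]
Step 2: x=[2.0000 4.0000 10.0000] v=[2.0000 -8.0000 6.0000]
Step 3: x=[2.0000 4.0000 10.0000] v=[0.0000 0.0000 0.0000]

Answer: 2.0000 4.0000 10.0000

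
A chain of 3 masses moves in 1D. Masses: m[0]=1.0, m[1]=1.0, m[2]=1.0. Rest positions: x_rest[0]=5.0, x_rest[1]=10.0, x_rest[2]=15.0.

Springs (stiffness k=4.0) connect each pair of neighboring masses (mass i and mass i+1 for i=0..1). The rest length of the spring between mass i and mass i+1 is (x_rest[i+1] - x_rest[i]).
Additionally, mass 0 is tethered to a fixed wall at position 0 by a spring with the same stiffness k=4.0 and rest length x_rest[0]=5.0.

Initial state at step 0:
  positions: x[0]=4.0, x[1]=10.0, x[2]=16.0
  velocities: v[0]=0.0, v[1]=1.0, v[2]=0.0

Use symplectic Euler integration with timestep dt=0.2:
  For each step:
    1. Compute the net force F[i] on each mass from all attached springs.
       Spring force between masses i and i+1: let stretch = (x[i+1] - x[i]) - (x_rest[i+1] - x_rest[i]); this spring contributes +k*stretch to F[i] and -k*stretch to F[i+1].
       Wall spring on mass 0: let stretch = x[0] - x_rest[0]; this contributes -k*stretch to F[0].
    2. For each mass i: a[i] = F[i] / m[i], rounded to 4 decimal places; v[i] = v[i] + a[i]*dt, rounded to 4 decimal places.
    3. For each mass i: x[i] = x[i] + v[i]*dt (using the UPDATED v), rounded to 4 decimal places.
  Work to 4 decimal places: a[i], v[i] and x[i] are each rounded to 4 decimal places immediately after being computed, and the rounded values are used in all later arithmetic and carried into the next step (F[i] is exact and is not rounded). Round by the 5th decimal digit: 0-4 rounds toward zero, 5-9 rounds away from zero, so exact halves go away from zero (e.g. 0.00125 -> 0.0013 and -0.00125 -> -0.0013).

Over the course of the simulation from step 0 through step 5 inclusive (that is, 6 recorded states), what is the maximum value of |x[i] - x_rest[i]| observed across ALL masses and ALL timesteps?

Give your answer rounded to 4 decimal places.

Step 0: x=[4.0000 10.0000 16.0000] v=[0.0000 1.0000 0.0000]
Step 1: x=[4.3200 10.2000 15.8400] v=[1.6000 1.0000 -0.8000]
Step 2: x=[4.8896 10.3616 15.5776] v=[2.8480 0.8080 -1.3120]
Step 3: x=[5.5524 10.4822 15.2806] v=[3.3139 0.6032 -1.4848]
Step 4: x=[6.1156 10.5818 15.0159] v=[2.8158 0.4981 -1.3235]
Step 5: x=[6.4149 10.6763 14.8417] v=[1.4963 0.4724 -0.8708]
Max displacement = 1.4149

Answer: 1.4149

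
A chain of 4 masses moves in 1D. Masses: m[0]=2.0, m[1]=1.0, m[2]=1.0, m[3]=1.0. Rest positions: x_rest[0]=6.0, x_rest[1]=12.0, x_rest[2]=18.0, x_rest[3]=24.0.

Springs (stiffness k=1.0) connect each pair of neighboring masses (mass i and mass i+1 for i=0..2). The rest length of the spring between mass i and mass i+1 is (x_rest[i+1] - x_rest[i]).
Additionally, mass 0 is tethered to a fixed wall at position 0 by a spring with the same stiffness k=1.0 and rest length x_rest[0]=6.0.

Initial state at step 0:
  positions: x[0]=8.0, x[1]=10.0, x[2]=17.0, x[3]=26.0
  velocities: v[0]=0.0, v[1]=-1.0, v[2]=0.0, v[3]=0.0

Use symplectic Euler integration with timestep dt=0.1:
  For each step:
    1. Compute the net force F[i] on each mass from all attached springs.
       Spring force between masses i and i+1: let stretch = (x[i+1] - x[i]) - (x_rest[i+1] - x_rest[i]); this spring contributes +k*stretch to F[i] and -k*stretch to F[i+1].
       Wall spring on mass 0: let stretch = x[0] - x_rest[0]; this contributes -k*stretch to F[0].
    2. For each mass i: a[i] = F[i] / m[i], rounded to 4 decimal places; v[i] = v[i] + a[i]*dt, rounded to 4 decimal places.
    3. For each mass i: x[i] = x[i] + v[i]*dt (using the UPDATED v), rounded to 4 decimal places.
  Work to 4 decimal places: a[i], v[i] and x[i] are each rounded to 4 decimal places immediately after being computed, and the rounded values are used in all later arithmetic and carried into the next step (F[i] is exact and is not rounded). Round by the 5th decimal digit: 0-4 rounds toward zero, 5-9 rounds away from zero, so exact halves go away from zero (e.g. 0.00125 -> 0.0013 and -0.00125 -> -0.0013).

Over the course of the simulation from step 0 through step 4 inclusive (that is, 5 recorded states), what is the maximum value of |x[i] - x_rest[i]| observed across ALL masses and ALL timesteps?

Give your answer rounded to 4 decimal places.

Answer: 2.0500

Derivation:
Step 0: x=[8.0000 10.0000 17.0000 26.0000] v=[0.0000 -1.0000 0.0000 0.0000]
Step 1: x=[7.9700 9.9500 17.0200 25.9700] v=[-0.3000 -0.5000 0.2000 -0.3000]
Step 2: x=[7.9101 9.9509 17.0588 25.9105] v=[-0.5995 0.0090 0.3880 -0.5950]
Step 3: x=[7.8208 10.0025 17.1150 25.8225] v=[-0.8930 0.5157 0.5624 -0.8802]
Step 4: x=[7.7033 10.1034 17.1872 25.7074] v=[-1.1750 1.0088 0.7219 -1.1510]
Max displacement = 2.0500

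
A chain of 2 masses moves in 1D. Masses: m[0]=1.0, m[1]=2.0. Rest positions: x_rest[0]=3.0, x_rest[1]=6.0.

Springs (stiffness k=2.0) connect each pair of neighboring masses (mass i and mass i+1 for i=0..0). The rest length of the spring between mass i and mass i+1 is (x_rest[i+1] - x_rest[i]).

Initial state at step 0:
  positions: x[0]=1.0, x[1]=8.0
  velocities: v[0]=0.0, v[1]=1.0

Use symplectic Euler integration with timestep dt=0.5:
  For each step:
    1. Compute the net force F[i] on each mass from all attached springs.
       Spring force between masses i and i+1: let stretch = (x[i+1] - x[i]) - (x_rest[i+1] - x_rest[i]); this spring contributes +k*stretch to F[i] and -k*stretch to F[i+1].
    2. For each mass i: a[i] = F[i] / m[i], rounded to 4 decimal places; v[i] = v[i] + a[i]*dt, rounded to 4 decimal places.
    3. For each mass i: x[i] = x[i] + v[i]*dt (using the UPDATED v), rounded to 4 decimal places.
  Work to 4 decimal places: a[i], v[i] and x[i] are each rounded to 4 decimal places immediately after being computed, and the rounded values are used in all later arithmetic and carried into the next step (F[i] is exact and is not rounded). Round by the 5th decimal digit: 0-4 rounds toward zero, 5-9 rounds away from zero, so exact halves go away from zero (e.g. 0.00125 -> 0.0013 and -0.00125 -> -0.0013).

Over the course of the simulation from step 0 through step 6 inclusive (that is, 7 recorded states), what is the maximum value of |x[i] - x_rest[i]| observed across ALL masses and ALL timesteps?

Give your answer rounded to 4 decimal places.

Step 0: x=[1.0000 8.0000] v=[0.0000 1.0000]
Step 1: x=[3.0000 7.5000] v=[4.0000 -1.0000]
Step 2: x=[5.7500 6.6250] v=[5.5000 -1.7500]
Step 3: x=[7.4375 6.2813] v=[3.3750 -0.6875]
Step 4: x=[7.0469 6.9766] v=[-0.7812 1.3906]
Step 5: x=[5.1212 8.4395] v=[-3.8515 2.9258]
Step 6: x=[3.3546 9.8229] v=[-3.5332 2.7667]
Max displacement = 4.4375

Answer: 4.4375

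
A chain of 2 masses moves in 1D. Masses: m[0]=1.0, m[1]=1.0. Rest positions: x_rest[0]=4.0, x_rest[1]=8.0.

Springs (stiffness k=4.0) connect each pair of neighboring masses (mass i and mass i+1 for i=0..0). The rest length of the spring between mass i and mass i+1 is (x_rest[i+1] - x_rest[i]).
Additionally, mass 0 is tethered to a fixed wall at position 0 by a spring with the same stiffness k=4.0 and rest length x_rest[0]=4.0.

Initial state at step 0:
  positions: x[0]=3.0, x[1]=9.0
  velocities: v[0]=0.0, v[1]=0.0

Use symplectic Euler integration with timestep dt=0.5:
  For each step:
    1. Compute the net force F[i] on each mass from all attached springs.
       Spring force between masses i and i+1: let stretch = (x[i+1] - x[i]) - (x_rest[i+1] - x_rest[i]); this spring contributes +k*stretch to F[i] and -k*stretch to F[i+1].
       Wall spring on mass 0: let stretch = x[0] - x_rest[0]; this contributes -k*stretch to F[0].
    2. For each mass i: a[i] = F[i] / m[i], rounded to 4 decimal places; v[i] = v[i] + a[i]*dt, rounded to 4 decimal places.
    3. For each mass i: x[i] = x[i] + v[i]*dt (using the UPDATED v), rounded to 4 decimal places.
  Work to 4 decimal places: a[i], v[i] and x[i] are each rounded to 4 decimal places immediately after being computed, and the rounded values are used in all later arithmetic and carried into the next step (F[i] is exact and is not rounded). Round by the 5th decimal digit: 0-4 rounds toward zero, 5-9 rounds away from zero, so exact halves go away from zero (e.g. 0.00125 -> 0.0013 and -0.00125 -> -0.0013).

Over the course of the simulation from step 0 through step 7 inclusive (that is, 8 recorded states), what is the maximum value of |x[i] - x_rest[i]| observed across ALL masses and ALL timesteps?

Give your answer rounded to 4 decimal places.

Step 0: x=[3.0000 9.0000] v=[0.0000 0.0000]
Step 1: x=[6.0000 7.0000] v=[6.0000 -4.0000]
Step 2: x=[4.0000 8.0000] v=[-4.0000 2.0000]
Step 3: x=[2.0000 9.0000] v=[-4.0000 2.0000]
Step 4: x=[5.0000 7.0000] v=[6.0000 -4.0000]
Step 5: x=[5.0000 7.0000] v=[0.0000 0.0000]
Step 6: x=[2.0000 9.0000] v=[-6.0000 4.0000]
Step 7: x=[4.0000 8.0000] v=[4.0000 -2.0000]
Max displacement = 2.0000

Answer: 2.0000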